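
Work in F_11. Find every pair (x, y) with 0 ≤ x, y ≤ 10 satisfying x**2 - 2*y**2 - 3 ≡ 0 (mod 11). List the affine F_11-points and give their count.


Affine F_11-points: {(0, 2), (0, 9), (3, 5), (3, 6), (4, 1), (4, 10), (5, 0), (6, 0), (7, 1), (7, 10), (8, 5), (8, 6)}; count = 12.

For each of the 121 pairs (x, y) ∈ F_11², evaluate f(x, y) mod 11. Record the zeros.
  x = 0: [0↦8, 1↦6, 2↦0, 3↦1, 4↦9, 5↦2, 6↦2, 7↦9, 8↦1, 9↦0, 10↦6]  zeros at y ∈ {2, 9}
  x = 1: [0↦9, 1↦7, 2↦1, 3↦2, 4↦10, 5↦3, 6↦3, 7↦10, 8↦2, 9↦1, 10↦7]  zeros at y ∈ ∅
  x = 2: [0↦1, 1↦10, 2↦4, 3↦5, 4↦2, 5↦6, 6↦6, 7↦2, 8↦5, 9↦4, 10↦10]  zeros at y ∈ ∅
  x = 3: [0↦6, 1↦4, 2↦9, 3↦10, 4↦7, 5↦0, 6↦0, 7↦7, 8↦10, 9↦9, 10↦4]  zeros at y ∈ {5, 6}
  x = 4: [0↦2, 1↦0, 2↦5, 3↦6, 4↦3, 5↦7, 6↦7, 7↦3, 8↦6, 9↦5, 10↦0]  zeros at y ∈ {1, 10}
  x = 5: [0↦0, 1↦9, 2↦3, 3↦4, 4↦1, 5↦5, 6↦5, 7↦1, 8↦4, 9↦3, 10↦9]  zeros at y ∈ {0}
  x = 6: [0↦0, 1↦9, 2↦3, 3↦4, 4↦1, 5↦5, 6↦5, 7↦1, 8↦4, 9↦3, 10↦9]  zeros at y ∈ {0}
  x = 7: [0↦2, 1↦0, 2↦5, 3↦6, 4↦3, 5↦7, 6↦7, 7↦3, 8↦6, 9↦5, 10↦0]  zeros at y ∈ {1, 10}
  x = 8: [0↦6, 1↦4, 2↦9, 3↦10, 4↦7, 5↦0, 6↦0, 7↦7, 8↦10, 9↦9, 10↦4]  zeros at y ∈ {5, 6}
  x = 9: [0↦1, 1↦10, 2↦4, 3↦5, 4↦2, 5↦6, 6↦6, 7↦2, 8↦5, 9↦4, 10↦10]  zeros at y ∈ ∅
  x = 10: [0↦9, 1↦7, 2↦1, 3↦2, 4↦10, 5↦3, 6↦3, 7↦10, 8↦2, 9↦1, 10↦7]  zeros at y ∈ ∅
Collecting zeros: affine points = {(0, 2), (0, 9), (3, 5), (3, 6), (4, 1), (4, 10), (5, 0), (6, 0), (7, 1), (7, 10), (8, 5), (8, 6)}.
Total count |C(F_11)_aff| = 12.


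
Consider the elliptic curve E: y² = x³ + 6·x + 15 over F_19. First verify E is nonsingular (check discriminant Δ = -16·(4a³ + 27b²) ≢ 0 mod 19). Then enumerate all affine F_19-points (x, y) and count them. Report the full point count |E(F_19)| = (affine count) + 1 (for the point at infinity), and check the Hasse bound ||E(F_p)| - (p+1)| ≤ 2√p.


Affine points = {(2, 4), (2, 15), (6, 1), (6, 18), (7, 1), (7, 18), (8, 9), (8, 10), (9, 0), (10, 7), (10, 12), (11, 5), (11, 14)}; affine count = 13; |E(F_19)| = 14.

Discriminant check: Δ ∝ 4a³ + 27b² = 4·6³ + 27·15² = 4·216 + 27·225 ≡ 4 (mod 19). Nonzero ⇒ E is nonsingular.
For each x ∈ F_19, compute rhs = x³ + 6·x + 15 mod 19, then count y ∈ F_19 with y² ≡ rhs.
  x = 0: rhs = 15, matching y values: none (0 points).
  x = 1: rhs = 3, matching y values: none (0 points).
  x = 2: rhs = 16, matching y values: 4, 15 (2 points).
  x = 3: rhs = 3, matching y values: none (0 points).
  x = 4: rhs = 8, matching y values: none (0 points).
  x = 5: rhs = 18, matching y values: none (0 points).
  x = 6: rhs = 1, matching y values: 1, 18 (2 points).
  x = 7: rhs = 1, matching y values: 1, 18 (2 points).
  x = 8: rhs = 5, matching y values: 9, 10 (2 points).
  x = 9: rhs = 0, matching y values: 0 (1 points).
  x = 10: rhs = 11, matching y values: 7, 12 (2 points).
  x = 11: rhs = 6, matching y values: 5, 14 (2 points).
  x = 12: rhs = 10, matching y values: none (0 points).
  x = 13: rhs = 10, matching y values: none (0 points).
  x = 14: rhs = 12, matching y values: none (0 points).
  x = 15: rhs = 3, matching y values: none (0 points).
  x = 16: rhs = 8, matching y values: none (0 points).
  x = 17: rhs = 14, matching y values: none (0 points).
  x = 18: rhs = 8, matching y values: none (0 points).
Total affine count: 13.
Full point count |E(F_19)| = 13 + 1 = 14.
Hasse bound: |14 − (19+1)| = |-6| = 6 ≤ 2√19 ≈ 8.7178 ✓.


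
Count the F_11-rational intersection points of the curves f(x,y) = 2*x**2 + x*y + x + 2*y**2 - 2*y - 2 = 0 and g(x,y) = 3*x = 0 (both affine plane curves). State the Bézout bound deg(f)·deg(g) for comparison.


Common zeros: {(0, 4), (0, 8)}; count = 2; Bézout bound = 2.

deg(f) = 2, deg(g) = 1, so Bézout bound = 2.
Scan x ∈ F_11. For each x, list the y ∈ F_11 with f(x, y) ≡ 0 and those with g(x, y) ≡ 0 (mod 11); the common zeros in that column are the intersection.
  x = 0: f ≡ 0 at y ∈ {4, 8}; g ≡ 0 at y ∈ {0, 1, 2, 3, 4, 5, 6, 7, 8, 9, 10}; common: {4, 8}.
  x = 1: f ≡ 0 at y ∈ {8, 9}; g ≡ 0 at y ∈ ∅; common: ∅.
  x = 2: f ≡ 0 at y ∈ ∅; g ≡ 0 at y ∈ ∅; common: ∅.
  x = 3: f ≡ 0 at y ∈ {1, 4}; g ≡ 0 at y ∈ ∅; common: ∅.
  x = 4: f ≡ 0 at y ∈ ∅; g ≡ 0 at y ∈ ∅; common: ∅.
  x = 5: f ≡ 0 at y ∈ {6, 9}; g ≡ 0 at y ∈ ∅; common: ∅.
  x = 6: f ≡ 0 at y ∈ ∅; g ≡ 0 at y ∈ ∅; common: ∅.
  x = 7: f ≡ 0 at y ∈ {1, 2}; g ≡ 0 at y ∈ ∅; common: ∅.
  x = 8: f ≡ 0 at y ∈ {2, 6}; g ≡ 0 at y ∈ ∅; common: ∅.
  x = 9: f ≡ 0 at y ∈ ∅; g ≡ 0 at y ∈ ∅; common: ∅.
  x = 10: f ≡ 0 at y ∈ ∅; g ≡ 0 at y ∈ ∅; common: ∅.
Collecting: common zeros = {(0, 4), (0, 8)}, so the count is 2.
Comparison with the Bézout bound: 2 ≤ 2 = deg(f)·deg(g), as expected for curves with no common component (the bound is attained).


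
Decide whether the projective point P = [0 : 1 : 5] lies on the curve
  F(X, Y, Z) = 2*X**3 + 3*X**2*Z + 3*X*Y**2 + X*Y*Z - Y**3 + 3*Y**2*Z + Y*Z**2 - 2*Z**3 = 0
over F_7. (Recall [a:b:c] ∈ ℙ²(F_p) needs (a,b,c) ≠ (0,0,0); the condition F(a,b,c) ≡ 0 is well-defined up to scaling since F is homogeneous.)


F(0,1,5) ≡ 6 (mod 7); P is NOT on the curve.

Evaluate F(0, 1, 5) term-by-term (mod 7).
  2*X**3 ↦ 2·0·1·1 = 0
  3*X**2*Z ↦ 3·0·1·5 = 0
  3*X*Y**2 ↦ 3·0·1·1 = 0
  X*Y*Z ↦ 1·0·1·5 = 0
  -Y**3 ↦ -1·1·1·1 = -1
  3*Y**2*Z ↦ 3·1·1·5 = 15
  Y*Z**2 ↦ 1·1·1·25 = 25
  -2*Z**3 ↦ -2·1·1·125 = -250
Sum: F(0, 1, 5) = (0) + (0) + (0) + (0) + (-1) + (15) + (25) + (-250) = -211.
Reducing mod 7: -211 ≡ 6 (mod 7).
Since F(a, b, c) ≡ 6 ≠ 0 (mod 7), P does NOT lie on the curve.


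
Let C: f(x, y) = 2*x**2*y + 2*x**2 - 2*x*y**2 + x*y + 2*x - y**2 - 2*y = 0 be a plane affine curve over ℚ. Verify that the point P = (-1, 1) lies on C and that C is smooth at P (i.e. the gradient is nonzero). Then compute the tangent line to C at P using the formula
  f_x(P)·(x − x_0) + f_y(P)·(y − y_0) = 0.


Tangent line at P: -7*x + y - 8 = 0.

Step 1: f(-1, 1) = 0, so P lies on C.
Step 2: partial derivatives
  f_x(x, y) = 4*x*y + 4*x - 2*y**2 + y + 2, f_y(x, y) = 2*x**2 - 4*x*y + x - 2*y - 2.
  f_x(P) = -7, f_y(P) = 1 (gradient nonzero, so P is smooth).
Step 3: tangent line at P: -7·(x − -1) + 1·(y − 1) = 0.
Expanding: -7*x + y - 8 = 0.


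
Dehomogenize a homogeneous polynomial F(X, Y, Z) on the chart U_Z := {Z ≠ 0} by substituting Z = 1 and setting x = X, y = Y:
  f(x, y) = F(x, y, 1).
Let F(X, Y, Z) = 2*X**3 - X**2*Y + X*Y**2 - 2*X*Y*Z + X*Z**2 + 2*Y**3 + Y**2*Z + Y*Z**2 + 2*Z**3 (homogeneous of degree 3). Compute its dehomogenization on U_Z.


f(x, y) = 2*x**3 - x**2*y + x*y**2 - 2*x*y + x + 2*y**3 + y**2 + y + 2

On U_Z we set Z = 1. Each monomial c·X^i·Y^j·Z^k in F becomes c·x^i·y^j·1^k = c·x^i·y^j.
Substituting Z = 1: F(X, Y, 1) = 2*x**3 - x**2*y + x*y**2 - 2*x*y + x + 2*y**3 + y**2 + y + 2.
Note: deg(f) ≤ deg(F) = 3; strict inequality happens when F is divisible by Z (lost terms).


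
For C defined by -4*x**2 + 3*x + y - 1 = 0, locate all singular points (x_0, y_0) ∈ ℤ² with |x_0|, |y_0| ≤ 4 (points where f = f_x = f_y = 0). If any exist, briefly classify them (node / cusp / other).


No singular points in the scanned grid; C is smooth there.

Compute partial derivatives:
  f_x = 3 - 8*x.
  f_y = 1.
f_y = 1 is a nonzero constant, so f_y never vanishes: no point (x, y) can satisfy f = f_x = f_y = 0. In particular no (x, y) ∈ {−4, ..., 4}² is singular; the curve is smooth.


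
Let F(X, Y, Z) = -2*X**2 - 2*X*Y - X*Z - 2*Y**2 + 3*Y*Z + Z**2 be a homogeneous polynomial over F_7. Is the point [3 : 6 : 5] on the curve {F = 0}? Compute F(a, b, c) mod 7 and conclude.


F(3,6,5) ≡ 2 (mod 7); P is NOT on the curve.

Evaluate F(3, 6, 5) term-by-term (mod 7).
  -2*X**2 ↦ -2·9·1·1 = -18
  -2*X*Y ↦ -2·3·6·1 = -36
  -X*Z ↦ -1·3·1·5 = -15
  -2*Y**2 ↦ -2·1·36·1 = -72
  3*Y*Z ↦ 3·1·6·5 = 90
  Z**2 ↦ 1·1·1·25 = 25
Sum: F(3, 6, 5) = (-18) + (-36) + (-15) + (-72) + (90) + (25) = -26.
Reducing mod 7: -26 ≡ 2 (mod 7).
Since F(a, b, c) ≡ 2 ≠ 0 (mod 7), P does NOT lie on the curve.


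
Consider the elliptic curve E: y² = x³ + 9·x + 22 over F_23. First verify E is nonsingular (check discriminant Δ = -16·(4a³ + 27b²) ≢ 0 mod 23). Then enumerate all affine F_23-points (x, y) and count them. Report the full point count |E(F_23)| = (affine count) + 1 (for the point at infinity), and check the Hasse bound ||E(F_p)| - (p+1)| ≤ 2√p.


Affine points = {(1, 3), (1, 20), (2, 5), (2, 18), (5, 10), (5, 13), (6, 4), (6, 19), (8, 10), (8, 13), (9, 2), (9, 21), (10, 10), (10, 13), (11, 7), (11, 16), (12, 8), (12, 15), (13, 6), (13, 17), (15, 6), (15, 17), (18, 6), (18, 17), (22, 9), (22, 14)}; affine count = 26; |E(F_23)| = 27.

Discriminant check: Δ ∝ 4a³ + 27b² = 4·9³ + 27·22² = 4·729 + 27·484 ≡ 22 (mod 23). Nonzero ⇒ E is nonsingular.
For each x ∈ F_23, compute rhs = x³ + 9·x + 22 mod 23, then count y ∈ F_23 with y² ≡ rhs.
  x = 0: rhs = 22, matching y values: none (0 points).
  x = 1: rhs = 9, matching y values: 3, 20 (2 points).
  x = 2: rhs = 2, matching y values: 5, 18 (2 points).
  x = 3: rhs = 7, matching y values: none (0 points).
  x = 4: rhs = 7, matching y values: none (0 points).
  x = 5: rhs = 8, matching y values: 10, 13 (2 points).
  x = 6: rhs = 16, matching y values: 4, 19 (2 points).
  x = 7: rhs = 14, matching y values: none (0 points).
  x = 8: rhs = 8, matching y values: 10, 13 (2 points).
  x = 9: rhs = 4, matching y values: 2, 21 (2 points).
  x = 10: rhs = 8, matching y values: 10, 13 (2 points).
  x = 11: rhs = 3, matching y values: 7, 16 (2 points).
  x = 12: rhs = 18, matching y values: 8, 15 (2 points).
  x = 13: rhs = 13, matching y values: 6, 17 (2 points).
  x = 14: rhs = 17, matching y values: none (0 points).
  x = 15: rhs = 13, matching y values: 6, 17 (2 points).
  x = 16: rhs = 7, matching y values: none (0 points).
  x = 17: rhs = 5, matching y values: none (0 points).
  x = 18: rhs = 13, matching y values: 6, 17 (2 points).
  x = 19: rhs = 14, matching y values: none (0 points).
  x = 20: rhs = 14, matching y values: none (0 points).
  x = 21: rhs = 19, matching y values: none (0 points).
  x = 22: rhs = 12, matching y values: 9, 14 (2 points).
Total affine count: 26.
Full point count |E(F_23)| = 26 + 1 = 27.
Hasse bound: |27 − (23+1)| = |3| = 3 ≤ 2√23 ≈ 9.5917 ✓.


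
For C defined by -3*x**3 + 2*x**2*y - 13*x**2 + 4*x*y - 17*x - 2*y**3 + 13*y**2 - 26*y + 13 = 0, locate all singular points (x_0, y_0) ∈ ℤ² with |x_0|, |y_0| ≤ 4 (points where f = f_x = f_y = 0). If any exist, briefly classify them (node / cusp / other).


Singular points: {(-1, 2)}; classification: cusp.

Compute partial derivatives:
  f_x = -9*x**2 + 4*x*y - 26*x + 4*y - 17.
  f_y = 2*x**2 + 4*x - 6*y**2 + 26*y - 26.
Scan x_0 ∈ {−4, ..., 4}. For each x_0, f_y(x_0, y) is a polynomial in y; find its integer roots y ∈ {−4, ..., 4}, then test f_x and f at those candidates.
  x = -4: f_y(-4, y) = -6*y**2 + 26*y - 10; no integer root y with |y| ≤ 4.
  x = -3: f_y(-3, y) = -6*y**2 + 26*y - 20; vanishes at y ∈ {1}. (-3, 1): f_x = -28 ≠ 0.
  x = -2: f_y(-2, y) = -6*y**2 + 26*y - 26; no integer root y with |y| ≤ 4.
  x = -1: f_y(-1, y) = -6*y**2 + 26*y - 28; vanishes at y ∈ {2}. (-1, 2): f_x = 0, f = 0 — SINGULAR.
  x = 0: f_y(0, y) = -6*y**2 + 26*y - 26; no integer root y with |y| ≤ 4.
  x = 1: f_y(1, y) = -6*y**2 + 26*y - 20; vanishes at y ∈ {1}. (1, 1): f_x = -44 ≠ 0.
  x = 2: f_y(2, y) = -6*y**2 + 26*y - 10; no integer root y with |y| ≤ 4.
  x = 3: f_y(3, y) = -6*y**2 + 26*y + 4; no integer root y with |y| ≤ 4.
  x = 4: f_y(4, y) = -6*y**2 + 26*y + 22; no integer root y with |y| ≤ 4.
Only singular point on the grid: (-1, 2).
Classify: substitute x = -1 + u, y = 2 + v and expand: f = -3*u**3 + 2*u**2*v - 2*v**3 + v**2.
No constant or linear terms (consistent with a singular point). Quadratic part: v**2. Cubic part: -3*u**3 + 2*u**2*v - 2*v**3.
The quadratic part v**2 is a perfect square, so there is a single (double) tangent line v = 0, i.e. y = 2. Restricting the cubic part to that line (v = 0) leaves -3*u**3 ≠ 0, so f is not divisible by v and the branch is v² ≈ 3*u**3 to lowest order — this is a cusp.
Classification: cusp.


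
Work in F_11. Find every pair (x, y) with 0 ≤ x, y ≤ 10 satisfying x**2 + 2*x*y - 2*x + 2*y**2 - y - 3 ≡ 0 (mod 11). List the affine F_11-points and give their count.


Affine F_11-points: {(0, 7), (0, 10), (1, 8), (2, 2), (3, 0), (3, 3), (4, 3), (4, 10), (7, 2), (7, 8), (10, 0), (10, 7)}; count = 12.

For each of the 121 pairs (x, y) ∈ F_11², evaluate f(x, y) mod 11. Record the zeros.
  x = 0: [0↦8, 1↦9, 2↦3, 3↦1, 4↦3, 5↦9, 6↦8, 7↦0, 8↦7, 9↦7, 10↦0]  zeros at y ∈ {7, 10}
  x = 1: [0↦7, 1↦10, 2↦6, 3↦6, 4↦10, 5↦7, 6↦8, 7↦2, 8↦0, 9↦2, 10↦8]  zeros at y ∈ {8}
  x = 2: [0↦8, 1↦2, 2↦0, 3↦2, 4↦8, 5↦7, 6↦10, 7↦6, 8↦6, 9↦10, 10↦7]  zeros at y ∈ {2}
  x = 3: [0↦0, 1↦7, 2↦7, 3↦0, 4↦8, 5↦9, 6↦3, 7↦1, 8↦3, 9↦9, 10↦8]  zeros at y ∈ {0, 3}
  x = 4: [0↦5, 1↦3, 2↦5, 3↦0, 4↦10, 5↦2, 6↦9, 7↦9, 8↦2, 9↦10, 10↦0]  zeros at y ∈ {3, 10}
  x = 5: [0↦1, 1↦1, 2↦5, 3↦2, 4↦3, 5↦8, 6↦6, 7↦8, 8↦3, 9↦2, 10↦5]  zeros at y ∈ ∅
  x = 6: [0↦10, 1↦1, 2↦7, 3↦6, 4↦9, 5↦5, 6↦5, 7↦9, 8↦6, 9↦7, 10↦1]  zeros at y ∈ ∅
  x = 7: [0↦10, 1↦3, 2↦0, 3↦1, 4↦6, 5↦4, 6↦6, 7↦1, 8↦0, 9↦3, 10↦10]  zeros at y ∈ {2, 8}
  x = 8: [0↦1, 1↦7, 2↦6, 3↦9, 4↦5, 5↦5, 6↦9, 7↦6, 8↦7, 9↦1, 10↦10]  zeros at y ∈ ∅
  x = 9: [0↦5, 1↦2, 2↦3, 3↦8, 4↦6, 5↦8, 6↦3, 7↦2, 8↦5, 9↦1, 10↦1]  zeros at y ∈ ∅
  x = 10: [0↦0, 1↦10, 2↦2, 3↦9, 4↦9, 5↦2, 6↦10, 7↦0, 8↦5, 9↦3, 10↦5]  zeros at y ∈ {0, 7}
Collecting zeros: affine points = {(0, 7), (0, 10), (1, 8), (2, 2), (3, 0), (3, 3), (4, 3), (4, 10), (7, 2), (7, 8), (10, 0), (10, 7)}.
Total count |C(F_11)_aff| = 12.


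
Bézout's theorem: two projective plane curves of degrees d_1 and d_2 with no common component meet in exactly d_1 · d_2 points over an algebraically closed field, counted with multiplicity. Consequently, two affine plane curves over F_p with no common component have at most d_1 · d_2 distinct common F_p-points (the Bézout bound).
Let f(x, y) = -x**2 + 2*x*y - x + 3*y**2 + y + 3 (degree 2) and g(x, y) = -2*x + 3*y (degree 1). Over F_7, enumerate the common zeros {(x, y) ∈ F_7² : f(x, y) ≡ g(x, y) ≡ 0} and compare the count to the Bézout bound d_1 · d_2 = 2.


Common zeros: ∅; count = 0; Bézout bound = 2.

deg(f) = 2, deg(g) = 1, so Bézout bound = 2.
Scan x ∈ F_7. For each x, list the y ∈ F_7 with f(x, y) ≡ 0 and those with g(x, y) ≡ 0 (mod 7); the common zeros in that column are the intersection.
  x = 0: f ≡ 0 at y ∈ {1}; g ≡ 0 at y ∈ {0}; common: ∅.
  x = 1: f ≡ 0 at y ∈ {1, 5}; g ≡ 0 at y ∈ {3}; common: ∅.
  x = 2: f ≡ 0 at y ∈ ∅; g ≡ 0 at y ∈ {6}; common: ∅.
  x = 3: f ≡ 0 at y ∈ ∅; g ≡ 0 at y ∈ {2}; common: ∅.
  x = 4: f ≡ 0 at y ∈ ∅; g ≡ 0 at y ∈ {5}; common: ∅.
  x = 5: f ≡ 0 at y ∈ {2, 6}; g ≡ 0 at y ∈ {1}; common: ∅.
  x = 6: f ≡ 0 at y ∈ {6}; g ≡ 0 at y ∈ {4}; common: ∅.
Collecting: common zeros = ∅, so the count is 0.
Comparison with the Bézout bound: 0 ≤ 2 = deg(f)·deg(g), as expected for curves with no common component (the affine F_7-count falls short of the bound because intersections may lie at infinity, over extension fields, or carry multiplicity).


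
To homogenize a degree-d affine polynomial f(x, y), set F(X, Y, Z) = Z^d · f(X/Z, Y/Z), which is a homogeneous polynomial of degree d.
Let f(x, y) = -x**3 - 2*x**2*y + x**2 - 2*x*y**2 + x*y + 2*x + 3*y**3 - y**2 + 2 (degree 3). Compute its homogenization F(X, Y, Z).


F(X, Y, Z) = -X**3 - 2*X**2*Y + X**2*Z - 2*X*Y**2 + X*Y*Z + 2*X*Z**2 + 3*Y**3 - Y**2*Z + 2*Z**3

deg(f) = 3.
Substitute x = X/Z, y = Y/Z into f, then multiply by Z^3.
  monomial -1·x^3·y^0 ↦ -1·X^3·Y^0·Z^0.
  monomial -2·x^2·y^1 ↦ -2·X^2·Y^1·Z^0.
  monomial 1·x^2·y^0 ↦ 1·X^2·Y^0·Z^1.
  monomial -2·x^1·y^2 ↦ -2·X^1·Y^2·Z^0.
  monomial 1·x^1·y^1 ↦ 1·X^1·Y^1·Z^1.
  monomial 2·x^1·y^0 ↦ 2·X^1·Y^0·Z^2.
  monomial 3·x^0·y^3 ↦ 3·X^0·Y^3·Z^0.
  monomial -1·x^0·y^2 ↦ -1·X^0·Y^2·Z^1.
  monomial 2·x^0·y^0 ↦ 2·X^0·Y^0·Z^3.
Collecting: F(X, Y, Z) = -X**3 - 2*X**2*Y + X**2*Z - 2*X*Y**2 + X*Y*Z + 2*X*Z**2 + 3*Y**3 - Y**2*Z + 2*Z**3.


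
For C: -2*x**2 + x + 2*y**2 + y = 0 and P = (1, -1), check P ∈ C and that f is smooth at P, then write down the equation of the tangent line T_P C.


Tangent line at P: -3*x - 3*y = 0.

Step 1: f(1, -1) = 0, so P lies on C.
Step 2: partial derivatives
  f_x(x, y) = 1 - 4*x, f_y(x, y) = 4*y + 1.
  f_x(P) = -3, f_y(P) = -3 (gradient nonzero, so P is smooth).
Step 3: tangent line at P: -3·(x − 1) + -3·(y − -1) = 0.
Expanding: -3*x - 3*y = 0.


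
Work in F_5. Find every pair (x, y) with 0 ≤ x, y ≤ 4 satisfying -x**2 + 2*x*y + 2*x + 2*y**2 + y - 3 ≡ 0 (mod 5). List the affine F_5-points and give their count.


Affine F_5-points: {(0, 1), (1, 3), (2, 2), (2, 3), (4, 1), (4, 2)}; count = 6.

For each of the 25 pairs (x, y) ∈ F_5², evaluate f(x, y) mod 5. Record the zeros.
  x = 0: [0↦2, 1↦0, 2↦2, 3↦3, 4↦3]  zeros at y ∈ {1}
  x = 1: [0↦3, 1↦3, 2↦2, 3↦0, 4↦2]  zeros at y ∈ {3}
  x = 2: [0↦2, 1↦4, 2↦0, 3↦0, 4↦4]  zeros at y ∈ {2, 3}
  x = 3: [0↦4, 1↦3, 2↦1, 3↦3, 4↦4]  zeros at y ∈ ∅
  x = 4: [0↦4, 1↦0, 2↦0, 3↦4, 4↦2]  zeros at y ∈ {1, 2}
Collecting zeros: affine points = {(0, 1), (1, 3), (2, 2), (2, 3), (4, 1), (4, 2)}.
Total count |C(F_5)_aff| = 6.


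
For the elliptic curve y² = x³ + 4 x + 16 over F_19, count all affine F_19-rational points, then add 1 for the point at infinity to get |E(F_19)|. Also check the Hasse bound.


Affine points = {(0, 4), (0, 15), (3, 6), (3, 13), (4, 1), (4, 18), (5, 3), (5, 16), (6, 3), (6, 16), (7, 8), (7, 11), (8, 3), (8, 16), (10, 7), (10, 12), (11, 2), (11, 17), (12, 5), (12, 14), (13, 2), (13, 17), (14, 2), (14, 17), (17, 0), (18, 7), (18, 12)}; affine count = 27; |E(F_19)| = 28.

Discriminant check: Δ ∝ 4a³ + 27b² = 4·4³ + 27·16² = 4·64 + 27·256 ≡ 5 (mod 19). Nonzero ⇒ E is nonsingular.
For each x ∈ F_19, compute rhs = x³ + 4·x + 16 mod 19, then count y ∈ F_19 with y² ≡ rhs.
  x = 0: rhs = 16, matching y values: 4, 15 (2 points).
  x = 1: rhs = 2, matching y values: none (0 points).
  x = 2: rhs = 13, matching y values: none (0 points).
  x = 3: rhs = 17, matching y values: 6, 13 (2 points).
  x = 4: rhs = 1, matching y values: 1, 18 (2 points).
  x = 5: rhs = 9, matching y values: 3, 16 (2 points).
  x = 6: rhs = 9, matching y values: 3, 16 (2 points).
  x = 7: rhs = 7, matching y values: 8, 11 (2 points).
  x = 8: rhs = 9, matching y values: 3, 16 (2 points).
  x = 9: rhs = 2, matching y values: none (0 points).
  x = 10: rhs = 11, matching y values: 7, 12 (2 points).
  x = 11: rhs = 4, matching y values: 2, 17 (2 points).
  x = 12: rhs = 6, matching y values: 5, 14 (2 points).
  x = 13: rhs = 4, matching y values: 2, 17 (2 points).
  x = 14: rhs = 4, matching y values: 2, 17 (2 points).
  x = 15: rhs = 12, matching y values: none (0 points).
  x = 16: rhs = 15, matching y values: none (0 points).
  x = 17: rhs = 0, matching y values: 0 (1 points).
  x = 18: rhs = 11, matching y values: 7, 12 (2 points).
Total affine count: 27.
Full point count |E(F_19)| = 27 + 1 = 28.
Hasse bound: |28 − (19+1)| = |8| = 8 ≤ 2√19 ≈ 8.7178 ✓.


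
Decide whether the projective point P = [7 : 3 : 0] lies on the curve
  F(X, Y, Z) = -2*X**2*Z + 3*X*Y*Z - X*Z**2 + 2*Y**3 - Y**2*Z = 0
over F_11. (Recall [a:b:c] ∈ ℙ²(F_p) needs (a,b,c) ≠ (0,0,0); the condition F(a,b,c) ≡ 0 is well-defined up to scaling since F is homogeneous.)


F(7,3,0) ≡ 10 (mod 11); P is NOT on the curve.

Evaluate F(7, 3, 0) term-by-term (mod 11).
  -2*X**2*Z ↦ -2·49·1·0 = 0
  3*X*Y*Z ↦ 3·7·3·0 = 0
  -X*Z**2 ↦ -1·7·1·0 = 0
  2*Y**3 ↦ 2·1·27·1 = 54
  -Y**2*Z ↦ -1·1·9·0 = 0
Sum: F(7, 3, 0) = (0) + (0) + (0) + (54) + (0) = 54.
Reducing mod 11: 54 ≡ 10 (mod 11).
Since F(a, b, c) ≡ 10 ≠ 0 (mod 11), P does NOT lie on the curve.


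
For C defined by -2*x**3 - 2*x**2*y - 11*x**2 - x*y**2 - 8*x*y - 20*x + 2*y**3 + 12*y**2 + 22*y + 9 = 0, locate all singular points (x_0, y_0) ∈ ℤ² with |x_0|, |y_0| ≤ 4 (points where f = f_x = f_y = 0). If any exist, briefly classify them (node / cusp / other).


Singular points: {(-1, -2)}; classification: node.

Compute partial derivatives:
  f_x = -6*x**2 - 4*x*y - 22*x - y**2 - 8*y - 20.
  f_y = -2*x**2 - 2*x*y - 8*x + 6*y**2 + 24*y + 22.
Scan x_0 ∈ {−4, ..., 4}. For each x_0, f_y(x_0, y) is a polynomial in y; find its integer roots y ∈ {−4, ..., 4}, then test f_x and f at those candidates.
  x = -4: f_y(-4, y) = 6*y**2 + 32*y + 22; no integer root y with |y| ≤ 4.
  x = -3: f_y(-3, y) = 6*y**2 + 30*y + 28; no integer root y with |y| ≤ 4.
  x = -2: f_y(-2, y) = 6*y**2 + 28*y + 30; vanishes at y ∈ {-3}. (-2, -3): f_x = -9 ≠ 0.
  x = -1: f_y(-1, y) = 6*y**2 + 26*y + 28; vanishes at y ∈ {-2}. (-1, -2): f_x = 0, f = 0 — SINGULAR.
  x = 0: f_y(0, y) = 6*y**2 + 24*y + 22; no integer root y with |y| ≤ 4.
  x = 1: f_y(1, y) = 6*y**2 + 22*y + 12; vanishes at y ∈ {-3}. (1, -3): f_x = -21 ≠ 0.
  x = 2: f_y(2, y) = 6*y**2 + 20*y - 2; no integer root y with |y| ≤ 4.
  x = 3: f_y(3, y) = 6*y**2 + 18*y - 20; no integer root y with |y| ≤ 4.
  x = 4: f_y(4, y) = 6*y**2 + 16*y - 42; no integer root y with |y| ≤ 4.
Only singular point on the grid: (-1, -2).
Classify: substitute x = -1 + u, y = -2 + v and expand: f = -2*u**3 - 2*u**2*v - u**2 - u*v**2 + 2*v**3 + v**2.
No constant or linear terms (consistent with a singular point). Quadratic part: -u**2 + v**2. Cubic part: -2*u**3 - 2*u**2*v - u*v**2 + 2*v**3.
The quadratic part v**2 - u**2 = (v − u)(v + u) splits into two distinct linear factors, so there are two distinct tangent lines y − -2 = ±(x − -1) — this is a node (ordinary double point).
Classification: node.


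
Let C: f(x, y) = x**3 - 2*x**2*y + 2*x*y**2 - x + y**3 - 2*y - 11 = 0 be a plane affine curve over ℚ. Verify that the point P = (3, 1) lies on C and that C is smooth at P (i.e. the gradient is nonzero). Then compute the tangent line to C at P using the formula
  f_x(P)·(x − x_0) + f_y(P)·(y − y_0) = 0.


Tangent line at P: 16*x - 5*y - 43 = 0.

Step 1: f(3, 1) = 0, so P lies on C.
Step 2: partial derivatives
  f_x(x, y) = 3*x**2 - 4*x*y + 2*y**2 - 1, f_y(x, y) = -2*x**2 + 4*x*y + 3*y**2 - 2.
  f_x(P) = 16, f_y(P) = -5 (gradient nonzero, so P is smooth).
Step 3: tangent line at P: 16·(x − 3) + -5·(y − 1) = 0.
Expanding: 16*x - 5*y - 43 = 0.


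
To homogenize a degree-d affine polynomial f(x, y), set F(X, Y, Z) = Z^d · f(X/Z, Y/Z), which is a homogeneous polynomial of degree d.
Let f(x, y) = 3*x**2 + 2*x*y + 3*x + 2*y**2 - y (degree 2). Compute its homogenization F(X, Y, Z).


F(X, Y, Z) = 3*X**2 + 2*X*Y + 3*X*Z + 2*Y**2 - Y*Z

deg(f) = 2.
Substitute x = X/Z, y = Y/Z into f, then multiply by Z^2.
  monomial 3·x^2·y^0 ↦ 3·X^2·Y^0·Z^0.
  monomial 2·x^1·y^1 ↦ 2·X^1·Y^1·Z^0.
  monomial 3·x^1·y^0 ↦ 3·X^1·Y^0·Z^1.
  monomial 2·x^0·y^2 ↦ 2·X^0·Y^2·Z^0.
  monomial -1·x^0·y^1 ↦ -1·X^0·Y^1·Z^1.
Collecting: F(X, Y, Z) = 3*X**2 + 2*X*Y + 3*X*Z + 2*Y**2 - Y*Z.


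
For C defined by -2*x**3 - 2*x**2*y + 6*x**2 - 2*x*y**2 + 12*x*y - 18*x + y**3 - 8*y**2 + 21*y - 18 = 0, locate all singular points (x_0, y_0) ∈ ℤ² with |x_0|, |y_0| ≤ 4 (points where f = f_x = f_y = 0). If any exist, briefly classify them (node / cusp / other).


Singular points: {(0, 3)}; classification: cusp.

Compute partial derivatives:
  f_x = -6*x**2 - 4*x*y + 12*x - 2*y**2 + 12*y - 18.
  f_y = -2*x**2 - 4*x*y + 12*x + 3*y**2 - 16*y + 21.
Scan x_0 ∈ {−4, ..., 4}. For each x_0, f_y(x_0, y) is a polynomial in y; find its integer roots y ∈ {−4, ..., 4}, then test f_x and f at those candidates.
  x = -4: f_y(-4, y) = 3*y**2 - 59; no integer root y with |y| ≤ 4.
  x = -3: f_y(-3, y) = 3*y**2 - 4*y - 33; no integer root y with |y| ≤ 4.
  x = -2: f_y(-2, y) = 3*y**2 - 8*y - 11; vanishes at y ∈ {-1}. (-2, -1): f_x = -88 ≠ 0.
  x = -1: f_y(-1, y) = 3*y**2 - 12*y + 7; no integer root y with |y| ≤ 4.
  x = 0: f_y(0, y) = 3*y**2 - 16*y + 21; vanishes at y ∈ {3}. (0, 3): f_x = 0, f = 0 — SINGULAR.
  x = 1: f_y(1, y) = 3*y**2 - 20*y + 31; no integer root y with |y| ≤ 4.
  x = 2: f_y(2, y) = 3*y**2 - 24*y + 37; no integer root y with |y| ≤ 4.
  x = 3: f_y(3, y) = 3*y**2 - 28*y + 39; no integer root y with |y| ≤ 4.
  x = 4: f_y(4, y) = 3*y**2 - 32*y + 37; no integer root y with |y| ≤ 4.
Only singular point on the grid: (0, 3).
Classify: substitute x = 0 + u, y = 3 + v and expand: f = -2*u**3 - 2*u**2*v - 2*u*v**2 + v**3 + v**2.
No constant or linear terms (consistent with a singular point). Quadratic part: v**2. Cubic part: -2*u**3 - 2*u**2*v - 2*u*v**2 + v**3.
The quadratic part v**2 is a perfect square, so there is a single (double) tangent line v = 0, i.e. y = 3. Restricting the cubic part to that line (v = 0) leaves -2*u**3 ≠ 0, so f is not divisible by v and the branch is v² ≈ 2*u**3 to lowest order — this is a cusp.
Classification: cusp.


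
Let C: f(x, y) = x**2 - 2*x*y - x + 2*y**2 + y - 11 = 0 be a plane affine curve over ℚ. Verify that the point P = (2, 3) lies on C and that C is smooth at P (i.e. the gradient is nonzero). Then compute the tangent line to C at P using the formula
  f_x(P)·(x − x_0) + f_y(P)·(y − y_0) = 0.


Tangent line at P: -3*x + 9*y - 21 = 0.

Step 1: f(2, 3) = 0, so P lies on C.
Step 2: partial derivatives
  f_x(x, y) = 2*x - 2*y - 1, f_y(x, y) = -2*x + 4*y + 1.
  f_x(P) = -3, f_y(P) = 9 (gradient nonzero, so P is smooth).
Step 3: tangent line at P: -3·(x − 2) + 9·(y − 3) = 0.
Expanding: -3*x + 9*y - 21 = 0.


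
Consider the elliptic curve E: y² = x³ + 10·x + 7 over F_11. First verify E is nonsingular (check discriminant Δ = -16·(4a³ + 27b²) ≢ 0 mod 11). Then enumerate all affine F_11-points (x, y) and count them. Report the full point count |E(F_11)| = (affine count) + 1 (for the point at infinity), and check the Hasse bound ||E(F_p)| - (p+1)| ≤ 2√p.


Affine points = {(3, 3), (3, 8), (4, 1), (4, 10), (8, 4), (8, 7), (9, 1), (9, 10)}; affine count = 8; |E(F_11)| = 9.

Discriminant check: Δ ∝ 4a³ + 27b² = 4·10³ + 27·7² = 4·1000 + 27·49 ≡ 10 (mod 11). Nonzero ⇒ E is nonsingular.
For each x ∈ F_11, compute rhs = x³ + 10·x + 7 mod 11, then count y ∈ F_11 with y² ≡ rhs.
  x = 0: rhs = 7, matching y values: none (0 points).
  x = 1: rhs = 7, matching y values: none (0 points).
  x = 2: rhs = 2, matching y values: none (0 points).
  x = 3: rhs = 9, matching y values: 3, 8 (2 points).
  x = 4: rhs = 1, matching y values: 1, 10 (2 points).
  x = 5: rhs = 6, matching y values: none (0 points).
  x = 6: rhs = 8, matching y values: none (0 points).
  x = 7: rhs = 2, matching y values: none (0 points).
  x = 8: rhs = 5, matching y values: 4, 7 (2 points).
  x = 9: rhs = 1, matching y values: 1, 10 (2 points).
  x = 10: rhs = 7, matching y values: none (0 points).
Total affine count: 8.
Full point count |E(F_11)| = 8 + 1 = 9.
Hasse bound: |9 − (11+1)| = |-3| = 3 ≤ 2√11 ≈ 6.6332 ✓.


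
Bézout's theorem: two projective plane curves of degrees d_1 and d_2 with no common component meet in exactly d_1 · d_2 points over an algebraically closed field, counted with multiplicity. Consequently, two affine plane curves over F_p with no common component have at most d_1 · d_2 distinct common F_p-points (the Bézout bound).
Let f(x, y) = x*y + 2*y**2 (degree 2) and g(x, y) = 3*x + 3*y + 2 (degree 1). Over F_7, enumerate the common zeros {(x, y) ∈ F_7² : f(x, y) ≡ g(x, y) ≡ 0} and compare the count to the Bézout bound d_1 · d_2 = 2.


Common zeros: {(1, 3), (4, 0)}; count = 2; Bézout bound = 2.

deg(f) = 2, deg(g) = 1, so Bézout bound = 2.
Scan x ∈ F_7. For each x, list the y ∈ F_7 with f(x, y) ≡ 0 and those with g(x, y) ≡ 0 (mod 7); the common zeros in that column are the intersection.
  x = 0: f ≡ 0 at y ∈ {0}; g ≡ 0 at y ∈ {4}; common: ∅.
  x = 1: f ≡ 0 at y ∈ {0, 3}; g ≡ 0 at y ∈ {3}; common: {3}.
  x = 2: f ≡ 0 at y ∈ {0, 6}; g ≡ 0 at y ∈ {2}; common: ∅.
  x = 3: f ≡ 0 at y ∈ {0, 2}; g ≡ 0 at y ∈ {1}; common: ∅.
  x = 4: f ≡ 0 at y ∈ {0, 5}; g ≡ 0 at y ∈ {0}; common: {0}.
  x = 5: f ≡ 0 at y ∈ {0, 1}; g ≡ 0 at y ∈ {6}; common: ∅.
  x = 6: f ≡ 0 at y ∈ {0, 4}; g ≡ 0 at y ∈ {5}; common: ∅.
Collecting: common zeros = {(1, 3), (4, 0)}, so the count is 2.
Comparison with the Bézout bound: 2 ≤ 2 = deg(f)·deg(g), as expected for curves with no common component (the bound is attained).


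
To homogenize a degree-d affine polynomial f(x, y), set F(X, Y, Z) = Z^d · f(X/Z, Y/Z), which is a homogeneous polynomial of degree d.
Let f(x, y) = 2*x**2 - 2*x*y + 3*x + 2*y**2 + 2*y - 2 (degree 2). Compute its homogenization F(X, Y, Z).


F(X, Y, Z) = 2*X**2 - 2*X*Y + 3*X*Z + 2*Y**2 + 2*Y*Z - 2*Z**2

deg(f) = 2.
Substitute x = X/Z, y = Y/Z into f, then multiply by Z^2.
  monomial 2·x^2·y^0 ↦ 2·X^2·Y^0·Z^0.
  monomial -2·x^1·y^1 ↦ -2·X^1·Y^1·Z^0.
  monomial 3·x^1·y^0 ↦ 3·X^1·Y^0·Z^1.
  monomial 2·x^0·y^2 ↦ 2·X^0·Y^2·Z^0.
  monomial 2·x^0·y^1 ↦ 2·X^0·Y^1·Z^1.
  monomial -2·x^0·y^0 ↦ -2·X^0·Y^0·Z^2.
Collecting: F(X, Y, Z) = 2*X**2 - 2*X*Y + 3*X*Z + 2*Y**2 + 2*Y*Z - 2*Z**2.


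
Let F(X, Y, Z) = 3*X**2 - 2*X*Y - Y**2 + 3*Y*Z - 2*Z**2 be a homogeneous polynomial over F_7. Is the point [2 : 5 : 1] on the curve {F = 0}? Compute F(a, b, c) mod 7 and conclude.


F(2,5,1) ≡ 1 (mod 7); P is NOT on the curve.

Evaluate F(2, 5, 1) term-by-term (mod 7).
  3*X**2 ↦ 3·4·1·1 = 12
  -2*X*Y ↦ -2·2·5·1 = -20
  -Y**2 ↦ -1·1·25·1 = -25
  3*Y*Z ↦ 3·1·5·1 = 15
  -2*Z**2 ↦ -2·1·1·1 = -2
Sum: F(2, 5, 1) = (12) + (-20) + (-25) + (15) + (-2) = -20.
Reducing mod 7: -20 ≡ 1 (mod 7).
Since F(a, b, c) ≡ 1 ≠ 0 (mod 7), P does NOT lie on the curve.


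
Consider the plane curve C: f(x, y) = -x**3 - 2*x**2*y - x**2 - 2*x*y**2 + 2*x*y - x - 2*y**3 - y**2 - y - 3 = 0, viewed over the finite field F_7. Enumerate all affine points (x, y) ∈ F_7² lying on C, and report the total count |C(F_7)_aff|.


Affine F_7-points: {(0, 1), (1, 5), (2, 2), (2, 4), (3, 0), (3, 2), (3, 5), (4, 2), (5, 3), (5, 6), (6, 5)}; count = 11.

For each of the 49 pairs (x, y) ∈ F_7², evaluate f(x, y) mod 7. Record the zeros.
  x = 0: [0↦4, 1↦0, 2↦3, 3↦1, 4↦3, 5↦4, 6↦6]  zeros at y ∈ {1}
  x = 1: [0↦1, 1↦2, 2↦6, 3↦1, 4↦3, 5↦0, 6↦1]  zeros at y ∈ {5}
  x = 2: [0↦4, 1↦6, 2↦0, 3↦2, 4↦0, 5↦3, 6↦6]  zeros at y ∈ {2, 4}
  x = 3: [0↦0, 1↦6, 2↦0, 3↦5, 4↦2, 5↦0, 6↦1]  zeros at y ∈ {0, 2, 5}
  x = 4: [0↦4, 1↦3, 2↦0, 3↦4, 4↦3, 5↦6, 6↦1]  zeros at y ∈ {2}
  x = 5: [0↦3, 1↦5, 2↦1, 3↦0, 4↦4, 5↦1, 6↦0]  zeros at y ∈ {3, 6}
  x = 6: [0↦5, 1↦6, 2↦4, 3↦1, 4↦6, 5↦0, 6↦6]  zeros at y ∈ {5}
Collecting zeros: affine points = {(0, 1), (1, 5), (2, 2), (2, 4), (3, 0), (3, 2), (3, 5), (4, 2), (5, 3), (5, 6), (6, 5)}.
Total count |C(F_7)_aff| = 11.


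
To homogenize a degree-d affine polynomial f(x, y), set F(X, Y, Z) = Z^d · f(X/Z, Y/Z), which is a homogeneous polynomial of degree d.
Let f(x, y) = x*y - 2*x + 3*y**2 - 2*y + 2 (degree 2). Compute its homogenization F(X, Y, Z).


F(X, Y, Z) = X*Y - 2*X*Z + 3*Y**2 - 2*Y*Z + 2*Z**2

deg(f) = 2.
Substitute x = X/Z, y = Y/Z into f, then multiply by Z^2.
  monomial 1·x^1·y^1 ↦ 1·X^1·Y^1·Z^0.
  monomial -2·x^1·y^0 ↦ -2·X^1·Y^0·Z^1.
  monomial 3·x^0·y^2 ↦ 3·X^0·Y^2·Z^0.
  monomial -2·x^0·y^1 ↦ -2·X^0·Y^1·Z^1.
  monomial 2·x^0·y^0 ↦ 2·X^0·Y^0·Z^2.
Collecting: F(X, Y, Z) = X*Y - 2*X*Z + 3*Y**2 - 2*Y*Z + 2*Z**2.


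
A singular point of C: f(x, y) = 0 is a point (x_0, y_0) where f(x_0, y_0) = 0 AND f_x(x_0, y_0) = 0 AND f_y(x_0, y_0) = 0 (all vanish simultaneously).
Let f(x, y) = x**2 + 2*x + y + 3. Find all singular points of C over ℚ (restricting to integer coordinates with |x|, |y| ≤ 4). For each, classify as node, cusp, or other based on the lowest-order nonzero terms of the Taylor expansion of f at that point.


No singular points in the scanned grid; C is smooth there.

Compute partial derivatives:
  f_x = 2*x + 2.
  f_y = 1.
f_y = 1 is a nonzero constant, so f_y never vanishes: no point (x, y) can satisfy f = f_x = f_y = 0. In particular no (x, y) ∈ {−4, ..., 4}² is singular; the curve is smooth.


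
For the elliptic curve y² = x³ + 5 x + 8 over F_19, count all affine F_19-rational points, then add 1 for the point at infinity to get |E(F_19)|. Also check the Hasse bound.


Affine points = {(2, 8), (2, 11), (4, 4), (4, 15), (5, 5), (5, 14), (6, 8), (6, 11), (7, 5), (7, 14), (8, 3), (8, 16), (11, 8), (11, 11), (13, 3), (13, 16), (15, 0), (16, 2), (16, 17), (17, 3), (17, 16)}; affine count = 21; |E(F_19)| = 22.

Discriminant check: Δ ∝ 4a³ + 27b² = 4·5³ + 27·8² = 4·125 + 27·64 ≡ 5 (mod 19). Nonzero ⇒ E is nonsingular.
For each x ∈ F_19, compute rhs = x³ + 5·x + 8 mod 19, then count y ∈ F_19 with y² ≡ rhs.
  x = 0: rhs = 8, matching y values: none (0 points).
  x = 1: rhs = 14, matching y values: none (0 points).
  x = 2: rhs = 7, matching y values: 8, 11 (2 points).
  x = 3: rhs = 12, matching y values: none (0 points).
  x = 4: rhs = 16, matching y values: 4, 15 (2 points).
  x = 5: rhs = 6, matching y values: 5, 14 (2 points).
  x = 6: rhs = 7, matching y values: 8, 11 (2 points).
  x = 7: rhs = 6, matching y values: 5, 14 (2 points).
  x = 8: rhs = 9, matching y values: 3, 16 (2 points).
  x = 9: rhs = 3, matching y values: none (0 points).
  x = 10: rhs = 13, matching y values: none (0 points).
  x = 11: rhs = 7, matching y values: 8, 11 (2 points).
  x = 12: rhs = 10, matching y values: none (0 points).
  x = 13: rhs = 9, matching y values: 3, 16 (2 points).
  x = 14: rhs = 10, matching y values: none (0 points).
  x = 15: rhs = 0, matching y values: 0 (1 points).
  x = 16: rhs = 4, matching y values: 2, 17 (2 points).
  x = 17: rhs = 9, matching y values: 3, 16 (2 points).
  x = 18: rhs = 2, matching y values: none (0 points).
Total affine count: 21.
Full point count |E(F_19)| = 21 + 1 = 22.
Hasse bound: |22 − (19+1)| = |2| = 2 ≤ 2√19 ≈ 8.7178 ✓.


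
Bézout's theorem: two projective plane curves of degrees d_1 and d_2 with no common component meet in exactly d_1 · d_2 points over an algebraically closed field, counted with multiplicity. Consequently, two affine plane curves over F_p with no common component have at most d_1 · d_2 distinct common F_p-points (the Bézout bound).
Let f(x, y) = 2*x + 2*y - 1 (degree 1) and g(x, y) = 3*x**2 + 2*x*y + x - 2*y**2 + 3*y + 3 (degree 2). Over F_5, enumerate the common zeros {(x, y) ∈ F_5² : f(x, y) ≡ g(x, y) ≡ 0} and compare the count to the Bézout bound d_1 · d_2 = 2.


Common zeros: ∅; count = 0; Bézout bound = 2.

deg(f) = 1, deg(g) = 2, so Bézout bound = 2.
Scan x ∈ F_5. For each x, list the y ∈ F_5 with f(x, y) ≡ 0 and those with g(x, y) ≡ 0 (mod 5); the common zeros in that column are the intersection.
  x = 0: f ≡ 0 at y ∈ {3}; g ≡ 0 at y ∈ ∅; common: ∅.
  x = 1: f ≡ 0 at y ∈ {2}; g ≡ 0 at y ∈ {1, 4}; common: ∅.
  x = 2: f ≡ 0 at y ∈ {1}; g ≡ 0 at y ∈ {3}; common: ∅.
  x = 3: f ≡ 0 at y ∈ {0}; g ≡ 0 at y ∈ {1}; common: ∅.
  x = 4: f ≡ 0 at y ∈ {4}; g ≡ 0 at y ∈ {0, 3}; common: ∅.
Collecting: common zeros = ∅, so the count is 0.
Comparison with the Bézout bound: 0 ≤ 2 = deg(f)·deg(g), as expected for curves with no common component (the affine F_5-count falls short of the bound because intersections may lie at infinity, over extension fields, or carry multiplicity).


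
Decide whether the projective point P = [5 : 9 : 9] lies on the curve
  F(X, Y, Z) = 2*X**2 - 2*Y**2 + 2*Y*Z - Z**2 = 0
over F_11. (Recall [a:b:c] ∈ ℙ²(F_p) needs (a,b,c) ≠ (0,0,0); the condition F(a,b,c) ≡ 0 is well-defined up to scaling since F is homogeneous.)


F(5,9,9) ≡ 2 (mod 11); P is NOT on the curve.

Evaluate F(5, 9, 9) term-by-term (mod 11).
  2*X**2 ↦ 2·25·1·1 = 50
  -2*Y**2 ↦ -2·1·81·1 = -162
  2*Y*Z ↦ 2·1·9·9 = 162
  -Z**2 ↦ -1·1·1·81 = -81
Sum: F(5, 9, 9) = (50) + (-162) + (162) + (-81) = -31.
Reducing mod 11: -31 ≡ 2 (mod 11).
Since F(a, b, c) ≡ 2 ≠ 0 (mod 11), P does NOT lie on the curve.


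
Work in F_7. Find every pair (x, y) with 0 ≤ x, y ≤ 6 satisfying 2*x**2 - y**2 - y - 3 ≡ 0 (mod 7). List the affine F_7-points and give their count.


Affine F_7-points: {(1, 2), (1, 4), (2, 3), (5, 3), (6, 2), (6, 4)}; count = 6.

For each of the 49 pairs (x, y) ∈ F_7², evaluate f(x, y) mod 7. Record the zeros.
  x = 0: [0↦4, 1↦2, 2↦5, 3↦6, 4↦5, 5↦2, 6↦4]  zeros at y ∈ ∅
  x = 1: [0↦6, 1↦4, 2↦0, 3↦1, 4↦0, 5↦4, 6↦6]  zeros at y ∈ {2, 4}
  x = 2: [0↦5, 1↦3, 2↦6, 3↦0, 4↦6, 5↦3, 6↦5]  zeros at y ∈ {3}
  x = 3: [0↦1, 1↦6, 2↦2, 3↦3, 4↦2, 5↦6, 6↦1]  zeros at y ∈ ∅
  x = 4: [0↦1, 1↦6, 2↦2, 3↦3, 4↦2, 5↦6, 6↦1]  zeros at y ∈ ∅
  x = 5: [0↦5, 1↦3, 2↦6, 3↦0, 4↦6, 5↦3, 6↦5]  zeros at y ∈ {3}
  x = 6: [0↦6, 1↦4, 2↦0, 3↦1, 4↦0, 5↦4, 6↦6]  zeros at y ∈ {2, 4}
Collecting zeros: affine points = {(1, 2), (1, 4), (2, 3), (5, 3), (6, 2), (6, 4)}.
Total count |C(F_7)_aff| = 6.


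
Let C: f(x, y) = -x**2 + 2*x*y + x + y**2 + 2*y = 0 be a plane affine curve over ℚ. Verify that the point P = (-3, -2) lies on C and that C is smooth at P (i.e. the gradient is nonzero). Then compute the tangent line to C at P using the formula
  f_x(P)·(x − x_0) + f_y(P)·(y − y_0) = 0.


Tangent line at P: 3*x - 8*y - 7 = 0.

Step 1: f(-3, -2) = 0, so P lies on C.
Step 2: partial derivatives
  f_x(x, y) = -2*x + 2*y + 1, f_y(x, y) = 2*x + 2*y + 2.
  f_x(P) = 3, f_y(P) = -8 (gradient nonzero, so P is smooth).
Step 3: tangent line at P: 3·(x − -3) + -8·(y − -2) = 0.
Expanding: 3*x - 8*y - 7 = 0.


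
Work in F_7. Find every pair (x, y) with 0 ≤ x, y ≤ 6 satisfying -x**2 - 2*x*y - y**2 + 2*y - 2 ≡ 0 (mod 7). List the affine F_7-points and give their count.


Affine F_7-points: {(1, 2), (1, 5), (2, 2), (2, 3), (3, 5), (6, 1), (6, 3)}; count = 7.

For each of the 49 pairs (x, y) ∈ F_7², evaluate f(x, y) mod 7. Record the zeros.
  x = 0: [0↦5, 1↦6, 2↦5, 3↦2, 4↦4, 5↦4, 6↦2]  zeros at y ∈ ∅
  x = 1: [0↦4, 1↦3, 2↦0, 3↦2, 4↦2, 5↦0, 6↦3]  zeros at y ∈ {2, 5}
  x = 2: [0↦1, 1↦5, 2↦0, 3↦0, 4↦5, 5↦1, 6↦2]  zeros at y ∈ {2, 3}
  x = 3: [0↦3, 1↦5, 2↦5, 3↦3, 4↦6, 5↦0, 6↦6]  zeros at y ∈ {5}
  x = 4: [0↦3, 1↦3, 2↦1, 3↦4, 4↦5, 5↦4, 6↦1]  zeros at y ∈ ∅
  x = 5: [0↦1, 1↦6, 2↦2, 3↦3, 4↦2, 5↦6, 6↦1]  zeros at y ∈ ∅
  x = 6: [0↦4, 1↦0, 2↦1, 3↦0, 4↦4, 5↦6, 6↦6]  zeros at y ∈ {1, 3}
Collecting zeros: affine points = {(1, 2), (1, 5), (2, 2), (2, 3), (3, 5), (6, 1), (6, 3)}.
Total count |C(F_7)_aff| = 7.


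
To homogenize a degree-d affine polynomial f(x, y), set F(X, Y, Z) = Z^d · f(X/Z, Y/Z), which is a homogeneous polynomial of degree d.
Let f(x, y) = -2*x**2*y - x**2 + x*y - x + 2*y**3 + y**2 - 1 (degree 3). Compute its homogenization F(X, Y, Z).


F(X, Y, Z) = -2*X**2*Y - X**2*Z + X*Y*Z - X*Z**2 + 2*Y**3 + Y**2*Z - Z**3

deg(f) = 3.
Substitute x = X/Z, y = Y/Z into f, then multiply by Z^3.
  monomial -2·x^2·y^1 ↦ -2·X^2·Y^1·Z^0.
  monomial -1·x^2·y^0 ↦ -1·X^2·Y^0·Z^1.
  monomial 1·x^1·y^1 ↦ 1·X^1·Y^1·Z^1.
  monomial -1·x^1·y^0 ↦ -1·X^1·Y^0·Z^2.
  monomial 2·x^0·y^3 ↦ 2·X^0·Y^3·Z^0.
  monomial 1·x^0·y^2 ↦ 1·X^0·Y^2·Z^1.
  monomial -1·x^0·y^0 ↦ -1·X^0·Y^0·Z^3.
Collecting: F(X, Y, Z) = -2*X**2*Y - X**2*Z + X*Y*Z - X*Z**2 + 2*Y**3 + Y**2*Z - Z**3.
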